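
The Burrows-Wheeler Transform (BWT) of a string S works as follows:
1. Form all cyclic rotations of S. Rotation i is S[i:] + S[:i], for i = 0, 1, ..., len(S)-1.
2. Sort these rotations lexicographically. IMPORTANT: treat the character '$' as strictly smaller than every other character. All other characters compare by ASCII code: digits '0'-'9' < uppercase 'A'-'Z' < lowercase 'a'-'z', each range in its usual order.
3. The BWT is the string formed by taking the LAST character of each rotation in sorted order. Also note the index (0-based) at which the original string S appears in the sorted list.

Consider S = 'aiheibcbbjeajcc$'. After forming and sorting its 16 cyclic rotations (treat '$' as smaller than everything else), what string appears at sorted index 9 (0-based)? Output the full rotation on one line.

All 16 rotations (rotation i = S[i:]+S[:i]):
  rot[0] = aiheibcbbjeajcc$
  rot[1] = iheibcbbjeajcc$a
  rot[2] = heibcbbjeajcc$ai
  rot[3] = eibcbbjeajcc$aih
  rot[4] = ibcbbjeajcc$aihe
  rot[5] = bcbbjeajcc$aihei
  rot[6] = cbbjeajcc$aiheib
  rot[7] = bbjeajcc$aiheibc
  rot[8] = bjeajcc$aiheibcb
  rot[9] = jeajcc$aiheibcbb
  rot[10] = eajcc$aiheibcbbj
  rot[11] = ajcc$aiheibcbbje
  rot[12] = jcc$aiheibcbbjea
  rot[13] = cc$aiheibcbbjeaj
  rot[14] = c$aiheibcbbjeajc
  rot[15] = $aiheibcbbjeajcc
Sorted (with $ < everything):
  sorted[0] = $aiheibcbbjeajcc
  sorted[1] = aiheibcbbjeajcc$
  sorted[2] = ajcc$aiheibcbbje
  sorted[3] = bbjeajcc$aiheibc
  sorted[4] = bcbbjeajcc$aihei
  sorted[5] = bjeajcc$aiheibcb
  sorted[6] = c$aiheibcbbjeajc
  sorted[7] = cbbjeajcc$aiheib
  sorted[8] = cc$aiheibcbbjeaj
  sorted[9] = eajcc$aiheibcbbj
  sorted[10] = eibcbbjeajcc$aih
  sorted[11] = heibcbbjeajcc$ai
  sorted[12] = ibcbbjeajcc$aihe
  sorted[13] = iheibcbbjeajcc$a
  sorted[14] = jcc$aiheibcbbjea
  sorted[15] = jeajcc$aiheibcbb
sorted[9] = eajcc$aiheibcbbj

Answer: eajcc$aiheibcbbj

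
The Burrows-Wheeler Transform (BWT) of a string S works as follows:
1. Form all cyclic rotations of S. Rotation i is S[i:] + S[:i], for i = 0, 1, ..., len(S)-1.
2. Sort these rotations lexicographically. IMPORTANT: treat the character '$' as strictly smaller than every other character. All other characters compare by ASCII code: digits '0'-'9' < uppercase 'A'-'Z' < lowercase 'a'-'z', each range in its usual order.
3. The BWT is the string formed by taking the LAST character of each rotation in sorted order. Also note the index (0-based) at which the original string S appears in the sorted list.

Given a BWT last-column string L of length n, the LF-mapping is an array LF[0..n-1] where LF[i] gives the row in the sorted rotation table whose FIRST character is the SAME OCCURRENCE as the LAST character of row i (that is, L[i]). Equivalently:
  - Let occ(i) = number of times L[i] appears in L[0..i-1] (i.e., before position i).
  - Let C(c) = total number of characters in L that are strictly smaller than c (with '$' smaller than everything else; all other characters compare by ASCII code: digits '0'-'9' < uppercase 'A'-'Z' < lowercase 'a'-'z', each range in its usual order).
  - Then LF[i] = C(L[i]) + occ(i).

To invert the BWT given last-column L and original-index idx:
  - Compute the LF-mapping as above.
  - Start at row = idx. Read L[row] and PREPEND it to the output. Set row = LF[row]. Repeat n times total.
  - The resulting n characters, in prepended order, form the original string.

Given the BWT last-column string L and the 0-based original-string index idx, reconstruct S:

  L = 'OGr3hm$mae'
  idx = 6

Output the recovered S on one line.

Answer: hammerG3O$

Derivation:
LF mapping: 3 2 9 1 6 7 0 8 4 5
Walk LF starting at row 6, prepending L[row]:
  step 1: row=6, L[6]='$', prepend. Next row=LF[6]=0
  step 2: row=0, L[0]='O', prepend. Next row=LF[0]=3
  step 3: row=3, L[3]='3', prepend. Next row=LF[3]=1
  step 4: row=1, L[1]='G', prepend. Next row=LF[1]=2
  step 5: row=2, L[2]='r', prepend. Next row=LF[2]=9
  step 6: row=9, L[9]='e', prepend. Next row=LF[9]=5
  step 7: row=5, L[5]='m', prepend. Next row=LF[5]=7
  step 8: row=7, L[7]='m', prepend. Next row=LF[7]=8
  step 9: row=8, L[8]='a', prepend. Next row=LF[8]=4
  step 10: row=4, L[4]='h', prepend. Next row=LF[4]=6
Reversed output: hammerG3O$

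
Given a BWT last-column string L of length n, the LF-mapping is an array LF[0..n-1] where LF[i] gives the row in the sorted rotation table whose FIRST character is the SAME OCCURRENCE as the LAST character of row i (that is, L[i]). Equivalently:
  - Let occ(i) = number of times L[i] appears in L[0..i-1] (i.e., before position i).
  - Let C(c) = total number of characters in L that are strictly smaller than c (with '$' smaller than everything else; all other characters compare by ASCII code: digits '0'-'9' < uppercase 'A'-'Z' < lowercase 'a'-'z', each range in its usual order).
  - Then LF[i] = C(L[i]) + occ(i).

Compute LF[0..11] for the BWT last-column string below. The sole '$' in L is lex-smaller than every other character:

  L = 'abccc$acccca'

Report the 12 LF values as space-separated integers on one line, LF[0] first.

Char counts: '$':1, 'a':3, 'b':1, 'c':7
C (first-col start): C('$')=0, C('a')=1, C('b')=4, C('c')=5
L[0]='a': occ=0, LF[0]=C('a')+0=1+0=1
L[1]='b': occ=0, LF[1]=C('b')+0=4+0=4
L[2]='c': occ=0, LF[2]=C('c')+0=5+0=5
L[3]='c': occ=1, LF[3]=C('c')+1=5+1=6
L[4]='c': occ=2, LF[4]=C('c')+2=5+2=7
L[5]='$': occ=0, LF[5]=C('$')+0=0+0=0
L[6]='a': occ=1, LF[6]=C('a')+1=1+1=2
L[7]='c': occ=3, LF[7]=C('c')+3=5+3=8
L[8]='c': occ=4, LF[8]=C('c')+4=5+4=9
L[9]='c': occ=5, LF[9]=C('c')+5=5+5=10
L[10]='c': occ=6, LF[10]=C('c')+6=5+6=11
L[11]='a': occ=2, LF[11]=C('a')+2=1+2=3

Answer: 1 4 5 6 7 0 2 8 9 10 11 3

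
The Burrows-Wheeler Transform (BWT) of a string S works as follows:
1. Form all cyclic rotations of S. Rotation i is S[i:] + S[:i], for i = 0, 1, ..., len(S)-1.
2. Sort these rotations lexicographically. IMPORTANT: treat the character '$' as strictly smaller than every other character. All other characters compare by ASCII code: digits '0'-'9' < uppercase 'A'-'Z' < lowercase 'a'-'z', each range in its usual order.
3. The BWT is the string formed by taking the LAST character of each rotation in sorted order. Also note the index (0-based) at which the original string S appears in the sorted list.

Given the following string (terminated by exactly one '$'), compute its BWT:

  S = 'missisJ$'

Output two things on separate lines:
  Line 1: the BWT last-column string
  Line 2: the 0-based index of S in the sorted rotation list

Answer: Jssm$isi
4

Derivation:
All 8 rotations (rotation i = S[i:]+S[:i]):
  rot[0] = missisJ$
  rot[1] = issisJ$m
  rot[2] = ssisJ$mi
  rot[3] = sisJ$mis
  rot[4] = isJ$miss
  rot[5] = sJ$missi
  rot[6] = J$missis
  rot[7] = $missisJ
Sorted (with $ < everything):
  sorted[0] = $missisJ  (last char: 'J')
  sorted[1] = J$missis  (last char: 's')
  sorted[2] = isJ$miss  (last char: 's')
  sorted[3] = issisJ$m  (last char: 'm')
  sorted[4] = missisJ$  (last char: '$')
  sorted[5] = sJ$missi  (last char: 'i')
  sorted[6] = sisJ$mis  (last char: 's')
  sorted[7] = ssisJ$mi  (last char: 'i')
Last column: Jssm$isi
Original string S is at sorted index 4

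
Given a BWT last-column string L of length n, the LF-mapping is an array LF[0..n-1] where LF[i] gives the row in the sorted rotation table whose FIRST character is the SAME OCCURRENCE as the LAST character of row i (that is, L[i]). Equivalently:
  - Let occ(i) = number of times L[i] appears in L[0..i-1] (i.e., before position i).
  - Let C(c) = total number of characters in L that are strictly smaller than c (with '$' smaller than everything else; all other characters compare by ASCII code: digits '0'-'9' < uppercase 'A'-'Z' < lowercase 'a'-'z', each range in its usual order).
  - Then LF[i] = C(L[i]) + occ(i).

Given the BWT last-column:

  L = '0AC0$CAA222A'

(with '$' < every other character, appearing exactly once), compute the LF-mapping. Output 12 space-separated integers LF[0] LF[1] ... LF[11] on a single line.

Char counts: '$':1, '0':2, '2':3, 'A':4, 'C':2
C (first-col start): C('$')=0, C('0')=1, C('2')=3, C('A')=6, C('C')=10
L[0]='0': occ=0, LF[0]=C('0')+0=1+0=1
L[1]='A': occ=0, LF[1]=C('A')+0=6+0=6
L[2]='C': occ=0, LF[2]=C('C')+0=10+0=10
L[3]='0': occ=1, LF[3]=C('0')+1=1+1=2
L[4]='$': occ=0, LF[4]=C('$')+0=0+0=0
L[5]='C': occ=1, LF[5]=C('C')+1=10+1=11
L[6]='A': occ=1, LF[6]=C('A')+1=6+1=7
L[7]='A': occ=2, LF[7]=C('A')+2=6+2=8
L[8]='2': occ=0, LF[8]=C('2')+0=3+0=3
L[9]='2': occ=1, LF[9]=C('2')+1=3+1=4
L[10]='2': occ=2, LF[10]=C('2')+2=3+2=5
L[11]='A': occ=3, LF[11]=C('A')+3=6+3=9

Answer: 1 6 10 2 0 11 7 8 3 4 5 9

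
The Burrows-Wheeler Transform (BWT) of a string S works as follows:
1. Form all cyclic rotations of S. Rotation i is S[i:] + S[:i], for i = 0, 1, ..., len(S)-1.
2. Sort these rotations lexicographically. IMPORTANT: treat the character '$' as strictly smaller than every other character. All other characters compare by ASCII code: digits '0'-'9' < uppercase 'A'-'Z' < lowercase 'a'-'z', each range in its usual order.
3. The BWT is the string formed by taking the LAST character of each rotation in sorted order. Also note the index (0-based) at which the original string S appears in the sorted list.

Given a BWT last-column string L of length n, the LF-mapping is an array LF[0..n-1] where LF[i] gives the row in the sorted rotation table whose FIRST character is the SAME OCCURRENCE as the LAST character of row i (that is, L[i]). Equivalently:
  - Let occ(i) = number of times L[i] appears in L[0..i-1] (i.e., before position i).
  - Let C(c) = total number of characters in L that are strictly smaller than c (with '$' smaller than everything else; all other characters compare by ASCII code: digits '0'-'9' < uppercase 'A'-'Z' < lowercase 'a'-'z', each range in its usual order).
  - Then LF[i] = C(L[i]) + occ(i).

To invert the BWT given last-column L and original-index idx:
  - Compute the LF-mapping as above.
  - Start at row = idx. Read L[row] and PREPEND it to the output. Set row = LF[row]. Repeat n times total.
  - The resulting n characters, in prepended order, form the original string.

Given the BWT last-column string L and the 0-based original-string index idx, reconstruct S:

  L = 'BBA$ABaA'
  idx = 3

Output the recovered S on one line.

LF mapping: 4 5 1 0 2 6 7 3
Walk LF starting at row 3, prepending L[row]:
  step 1: row=3, L[3]='$', prepend. Next row=LF[3]=0
  step 2: row=0, L[0]='B', prepend. Next row=LF[0]=4
  step 3: row=4, L[4]='A', prepend. Next row=LF[4]=2
  step 4: row=2, L[2]='A', prepend. Next row=LF[2]=1
  step 5: row=1, L[1]='B', prepend. Next row=LF[1]=5
  step 6: row=5, L[5]='B', prepend. Next row=LF[5]=6
  step 7: row=6, L[6]='a', prepend. Next row=LF[6]=7
  step 8: row=7, L[7]='A', prepend. Next row=LF[7]=3
Reversed output: AaBBAAB$

Answer: AaBBAAB$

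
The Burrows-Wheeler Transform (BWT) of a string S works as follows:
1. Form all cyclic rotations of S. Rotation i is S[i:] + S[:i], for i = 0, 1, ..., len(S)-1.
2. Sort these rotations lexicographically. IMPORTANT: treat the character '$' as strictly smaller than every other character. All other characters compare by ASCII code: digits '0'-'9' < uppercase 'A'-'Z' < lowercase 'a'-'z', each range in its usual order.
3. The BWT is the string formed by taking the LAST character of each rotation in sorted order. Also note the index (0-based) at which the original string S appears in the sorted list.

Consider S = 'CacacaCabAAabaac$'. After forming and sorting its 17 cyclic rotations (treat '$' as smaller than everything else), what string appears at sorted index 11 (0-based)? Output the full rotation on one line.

Answer: acacaCabAAabaac$C

Derivation:
All 17 rotations (rotation i = S[i:]+S[:i]):
  rot[0] = CacacaCabAAabaac$
  rot[1] = acacaCabAAabaac$C
  rot[2] = cacaCabAAabaac$Ca
  rot[3] = acaCabAAabaac$Cac
  rot[4] = caCabAAabaac$Caca
  rot[5] = aCabAAabaac$Cacac
  rot[6] = CabAAabaac$Cacaca
  rot[7] = abAAabaac$CacacaC
  rot[8] = bAAabaac$CacacaCa
  rot[9] = AAabaac$CacacaCab
  rot[10] = Aabaac$CacacaCabA
  rot[11] = abaac$CacacaCabAA
  rot[12] = baac$CacacaCabAAa
  rot[13] = aac$CacacaCabAAab
  rot[14] = ac$CacacaCabAAaba
  rot[15] = c$CacacaCabAAabaa
  rot[16] = $CacacaCabAAabaac
Sorted (with $ < everything):
  sorted[0] = $CacacaCabAAabaac
  sorted[1] = AAabaac$CacacaCab
  sorted[2] = Aabaac$CacacaCabA
  sorted[3] = CabAAabaac$Cacaca
  sorted[4] = CacacaCabAAabaac$
  sorted[5] = aCabAAabaac$Cacac
  sorted[6] = aac$CacacaCabAAab
  sorted[7] = abAAabaac$CacacaC
  sorted[8] = abaac$CacacaCabAA
  sorted[9] = ac$CacacaCabAAaba
  sorted[10] = acaCabAAabaac$Cac
  sorted[11] = acacaCabAAabaac$C
  sorted[12] = bAAabaac$CacacaCa
  sorted[13] = baac$CacacaCabAAa
  sorted[14] = c$CacacaCabAAabaa
  sorted[15] = caCabAAabaac$Caca
  sorted[16] = cacaCabAAabaac$Ca
sorted[11] = acacaCabAAabaac$C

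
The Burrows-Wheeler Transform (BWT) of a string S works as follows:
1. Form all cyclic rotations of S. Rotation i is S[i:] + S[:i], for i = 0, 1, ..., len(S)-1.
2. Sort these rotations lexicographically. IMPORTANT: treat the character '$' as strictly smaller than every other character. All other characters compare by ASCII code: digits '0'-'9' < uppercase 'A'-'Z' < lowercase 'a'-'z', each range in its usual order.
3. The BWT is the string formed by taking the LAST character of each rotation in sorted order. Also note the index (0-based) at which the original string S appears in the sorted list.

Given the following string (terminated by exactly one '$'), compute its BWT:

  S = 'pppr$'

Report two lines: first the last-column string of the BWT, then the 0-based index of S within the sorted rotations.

Answer: r$ppp
1

Derivation:
All 5 rotations (rotation i = S[i:]+S[:i]):
  rot[0] = pppr$
  rot[1] = ppr$p
  rot[2] = pr$pp
  rot[3] = r$ppp
  rot[4] = $pppr
Sorted (with $ < everything):
  sorted[0] = $pppr  (last char: 'r')
  sorted[1] = pppr$  (last char: '$')
  sorted[2] = ppr$p  (last char: 'p')
  sorted[3] = pr$pp  (last char: 'p')
  sorted[4] = r$ppp  (last char: 'p')
Last column: r$ppp
Original string S is at sorted index 1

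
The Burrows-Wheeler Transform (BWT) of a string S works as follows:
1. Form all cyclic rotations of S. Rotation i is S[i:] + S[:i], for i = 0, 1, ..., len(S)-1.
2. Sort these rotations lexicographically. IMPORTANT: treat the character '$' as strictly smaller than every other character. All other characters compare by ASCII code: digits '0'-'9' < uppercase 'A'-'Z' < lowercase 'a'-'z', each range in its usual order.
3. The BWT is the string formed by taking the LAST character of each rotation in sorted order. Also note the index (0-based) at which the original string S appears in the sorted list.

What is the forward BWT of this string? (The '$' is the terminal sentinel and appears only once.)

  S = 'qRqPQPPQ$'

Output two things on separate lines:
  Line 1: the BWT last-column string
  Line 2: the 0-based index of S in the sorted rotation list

All 9 rotations (rotation i = S[i:]+S[:i]):
  rot[0] = qRqPQPPQ$
  rot[1] = RqPQPPQ$q
  rot[2] = qPQPPQ$qR
  rot[3] = PQPPQ$qRq
  rot[4] = QPPQ$qRqP
  rot[5] = PPQ$qRqPQ
  rot[6] = PQ$qRqPQP
  rot[7] = Q$qRqPQPP
  rot[8] = $qRqPQPPQ
Sorted (with $ < everything):
  sorted[0] = $qRqPQPPQ  (last char: 'Q')
  sorted[1] = PPQ$qRqPQ  (last char: 'Q')
  sorted[2] = PQ$qRqPQP  (last char: 'P')
  sorted[3] = PQPPQ$qRq  (last char: 'q')
  sorted[4] = Q$qRqPQPP  (last char: 'P')
  sorted[5] = QPPQ$qRqP  (last char: 'P')
  sorted[6] = RqPQPPQ$q  (last char: 'q')
  sorted[7] = qPQPPQ$qR  (last char: 'R')
  sorted[8] = qRqPQPPQ$  (last char: '$')
Last column: QQPqPPqR$
Original string S is at sorted index 8

Answer: QQPqPPqR$
8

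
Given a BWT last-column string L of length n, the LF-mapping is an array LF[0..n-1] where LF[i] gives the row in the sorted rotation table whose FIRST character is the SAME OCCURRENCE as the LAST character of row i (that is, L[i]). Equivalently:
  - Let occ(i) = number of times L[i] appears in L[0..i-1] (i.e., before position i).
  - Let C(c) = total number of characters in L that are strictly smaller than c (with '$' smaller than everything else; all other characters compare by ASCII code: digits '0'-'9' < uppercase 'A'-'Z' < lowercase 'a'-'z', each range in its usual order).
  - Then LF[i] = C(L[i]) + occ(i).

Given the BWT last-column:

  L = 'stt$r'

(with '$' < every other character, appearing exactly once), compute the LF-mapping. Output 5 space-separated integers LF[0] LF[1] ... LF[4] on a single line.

Answer: 2 3 4 0 1

Derivation:
Char counts: '$':1, 'r':1, 's':1, 't':2
C (first-col start): C('$')=0, C('r')=1, C('s')=2, C('t')=3
L[0]='s': occ=0, LF[0]=C('s')+0=2+0=2
L[1]='t': occ=0, LF[1]=C('t')+0=3+0=3
L[2]='t': occ=1, LF[2]=C('t')+1=3+1=4
L[3]='$': occ=0, LF[3]=C('$')+0=0+0=0
L[4]='r': occ=0, LF[4]=C('r')+0=1+0=1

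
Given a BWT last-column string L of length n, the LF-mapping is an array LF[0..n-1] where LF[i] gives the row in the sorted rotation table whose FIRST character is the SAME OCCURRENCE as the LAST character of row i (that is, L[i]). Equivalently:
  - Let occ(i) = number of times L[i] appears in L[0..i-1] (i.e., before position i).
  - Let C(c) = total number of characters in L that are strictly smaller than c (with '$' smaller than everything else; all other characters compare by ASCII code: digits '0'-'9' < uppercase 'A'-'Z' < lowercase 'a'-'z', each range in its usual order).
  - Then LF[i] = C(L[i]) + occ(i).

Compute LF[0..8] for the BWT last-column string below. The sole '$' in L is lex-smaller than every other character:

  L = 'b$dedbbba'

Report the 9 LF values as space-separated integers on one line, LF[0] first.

Char counts: '$':1, 'a':1, 'b':4, 'd':2, 'e':1
C (first-col start): C('$')=0, C('a')=1, C('b')=2, C('d')=6, C('e')=8
L[0]='b': occ=0, LF[0]=C('b')+0=2+0=2
L[1]='$': occ=0, LF[1]=C('$')+0=0+0=0
L[2]='d': occ=0, LF[2]=C('d')+0=6+0=6
L[3]='e': occ=0, LF[3]=C('e')+0=8+0=8
L[4]='d': occ=1, LF[4]=C('d')+1=6+1=7
L[5]='b': occ=1, LF[5]=C('b')+1=2+1=3
L[6]='b': occ=2, LF[6]=C('b')+2=2+2=4
L[7]='b': occ=3, LF[7]=C('b')+3=2+3=5
L[8]='a': occ=0, LF[8]=C('a')+0=1+0=1

Answer: 2 0 6 8 7 3 4 5 1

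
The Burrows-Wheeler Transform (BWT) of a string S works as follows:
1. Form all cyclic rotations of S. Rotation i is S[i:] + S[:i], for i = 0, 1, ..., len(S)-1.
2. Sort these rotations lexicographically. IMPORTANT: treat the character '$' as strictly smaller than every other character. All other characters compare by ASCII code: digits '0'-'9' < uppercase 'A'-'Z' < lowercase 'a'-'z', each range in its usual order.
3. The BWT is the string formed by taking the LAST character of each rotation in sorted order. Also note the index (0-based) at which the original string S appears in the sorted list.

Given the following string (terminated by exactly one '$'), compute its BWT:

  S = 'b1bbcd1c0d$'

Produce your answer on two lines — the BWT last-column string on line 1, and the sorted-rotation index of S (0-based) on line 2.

Answer: dcbd$1b1b0c
4

Derivation:
All 11 rotations (rotation i = S[i:]+S[:i]):
  rot[0] = b1bbcd1c0d$
  rot[1] = 1bbcd1c0d$b
  rot[2] = bbcd1c0d$b1
  rot[3] = bcd1c0d$b1b
  rot[4] = cd1c0d$b1bb
  rot[5] = d1c0d$b1bbc
  rot[6] = 1c0d$b1bbcd
  rot[7] = c0d$b1bbcd1
  rot[8] = 0d$b1bbcd1c
  rot[9] = d$b1bbcd1c0
  rot[10] = $b1bbcd1c0d
Sorted (with $ < everything):
  sorted[0] = $b1bbcd1c0d  (last char: 'd')
  sorted[1] = 0d$b1bbcd1c  (last char: 'c')
  sorted[2] = 1bbcd1c0d$b  (last char: 'b')
  sorted[3] = 1c0d$b1bbcd  (last char: 'd')
  sorted[4] = b1bbcd1c0d$  (last char: '$')
  sorted[5] = bbcd1c0d$b1  (last char: '1')
  sorted[6] = bcd1c0d$b1b  (last char: 'b')
  sorted[7] = c0d$b1bbcd1  (last char: '1')
  sorted[8] = cd1c0d$b1bb  (last char: 'b')
  sorted[9] = d$b1bbcd1c0  (last char: '0')
  sorted[10] = d1c0d$b1bbc  (last char: 'c')
Last column: dcbd$1b1b0c
Original string S is at sorted index 4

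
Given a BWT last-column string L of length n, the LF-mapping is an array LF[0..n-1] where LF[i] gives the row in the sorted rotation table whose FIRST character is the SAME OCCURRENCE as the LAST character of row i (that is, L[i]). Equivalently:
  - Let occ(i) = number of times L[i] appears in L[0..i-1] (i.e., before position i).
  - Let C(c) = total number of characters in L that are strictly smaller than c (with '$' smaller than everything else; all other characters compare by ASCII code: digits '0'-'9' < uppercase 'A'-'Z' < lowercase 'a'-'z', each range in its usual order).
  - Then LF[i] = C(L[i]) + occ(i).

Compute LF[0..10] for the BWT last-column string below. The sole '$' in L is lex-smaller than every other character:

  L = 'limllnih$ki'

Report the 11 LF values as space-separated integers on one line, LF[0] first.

Char counts: '$':1, 'h':1, 'i':3, 'k':1, 'l':3, 'm':1, 'n':1
C (first-col start): C('$')=0, C('h')=1, C('i')=2, C('k')=5, C('l')=6, C('m')=9, C('n')=10
L[0]='l': occ=0, LF[0]=C('l')+0=6+0=6
L[1]='i': occ=0, LF[1]=C('i')+0=2+0=2
L[2]='m': occ=0, LF[2]=C('m')+0=9+0=9
L[3]='l': occ=1, LF[3]=C('l')+1=6+1=7
L[4]='l': occ=2, LF[4]=C('l')+2=6+2=8
L[5]='n': occ=0, LF[5]=C('n')+0=10+0=10
L[6]='i': occ=1, LF[6]=C('i')+1=2+1=3
L[7]='h': occ=0, LF[7]=C('h')+0=1+0=1
L[8]='$': occ=0, LF[8]=C('$')+0=0+0=0
L[9]='k': occ=0, LF[9]=C('k')+0=5+0=5
L[10]='i': occ=2, LF[10]=C('i')+2=2+2=4

Answer: 6 2 9 7 8 10 3 1 0 5 4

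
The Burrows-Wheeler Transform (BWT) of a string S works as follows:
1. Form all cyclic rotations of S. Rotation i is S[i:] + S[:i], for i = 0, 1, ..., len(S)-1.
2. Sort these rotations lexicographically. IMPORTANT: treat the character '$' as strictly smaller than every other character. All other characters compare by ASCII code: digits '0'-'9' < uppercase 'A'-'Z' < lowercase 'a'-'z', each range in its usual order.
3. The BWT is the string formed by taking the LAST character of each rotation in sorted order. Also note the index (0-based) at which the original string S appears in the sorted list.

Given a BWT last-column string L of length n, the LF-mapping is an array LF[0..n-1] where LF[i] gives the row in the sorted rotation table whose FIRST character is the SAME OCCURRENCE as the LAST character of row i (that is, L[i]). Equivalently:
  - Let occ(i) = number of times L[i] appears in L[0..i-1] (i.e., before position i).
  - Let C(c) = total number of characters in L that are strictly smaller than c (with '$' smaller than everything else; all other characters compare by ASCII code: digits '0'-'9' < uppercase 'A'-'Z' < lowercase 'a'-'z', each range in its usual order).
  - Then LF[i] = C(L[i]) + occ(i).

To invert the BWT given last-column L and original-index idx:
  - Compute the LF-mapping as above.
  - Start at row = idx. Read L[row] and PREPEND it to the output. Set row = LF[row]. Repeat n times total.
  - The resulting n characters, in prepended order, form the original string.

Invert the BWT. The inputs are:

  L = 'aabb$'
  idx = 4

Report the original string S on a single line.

LF mapping: 1 2 3 4 0
Walk LF starting at row 4, prepending L[row]:
  step 1: row=4, L[4]='$', prepend. Next row=LF[4]=0
  step 2: row=0, L[0]='a', prepend. Next row=LF[0]=1
  step 3: row=1, L[1]='a', prepend. Next row=LF[1]=2
  step 4: row=2, L[2]='b', prepend. Next row=LF[2]=3
  step 5: row=3, L[3]='b', prepend. Next row=LF[3]=4
Reversed output: bbaa$

Answer: bbaa$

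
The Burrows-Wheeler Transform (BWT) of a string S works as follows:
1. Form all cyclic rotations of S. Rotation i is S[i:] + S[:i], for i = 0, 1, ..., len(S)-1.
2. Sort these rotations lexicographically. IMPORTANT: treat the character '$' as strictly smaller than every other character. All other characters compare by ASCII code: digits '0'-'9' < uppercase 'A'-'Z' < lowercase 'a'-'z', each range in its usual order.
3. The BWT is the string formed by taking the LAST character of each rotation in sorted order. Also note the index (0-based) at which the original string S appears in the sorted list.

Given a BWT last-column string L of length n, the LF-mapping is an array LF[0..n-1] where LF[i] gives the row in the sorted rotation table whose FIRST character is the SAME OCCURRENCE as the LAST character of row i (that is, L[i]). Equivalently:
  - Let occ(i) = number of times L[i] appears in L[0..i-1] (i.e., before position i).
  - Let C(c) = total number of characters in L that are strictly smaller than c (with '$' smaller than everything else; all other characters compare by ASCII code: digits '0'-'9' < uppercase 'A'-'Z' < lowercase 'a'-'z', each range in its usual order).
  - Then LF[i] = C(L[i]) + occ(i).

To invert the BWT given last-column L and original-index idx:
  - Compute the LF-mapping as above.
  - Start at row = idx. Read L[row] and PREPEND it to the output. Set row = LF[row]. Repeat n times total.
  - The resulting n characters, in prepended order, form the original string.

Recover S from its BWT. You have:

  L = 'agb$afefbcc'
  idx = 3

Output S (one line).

Answer: babfcfecga$

Derivation:
LF mapping: 1 10 3 0 2 8 7 9 4 5 6
Walk LF starting at row 3, prepending L[row]:
  step 1: row=3, L[3]='$', prepend. Next row=LF[3]=0
  step 2: row=0, L[0]='a', prepend. Next row=LF[0]=1
  step 3: row=1, L[1]='g', prepend. Next row=LF[1]=10
  step 4: row=10, L[10]='c', prepend. Next row=LF[10]=6
  step 5: row=6, L[6]='e', prepend. Next row=LF[6]=7
  step 6: row=7, L[7]='f', prepend. Next row=LF[7]=9
  step 7: row=9, L[9]='c', prepend. Next row=LF[9]=5
  step 8: row=5, L[5]='f', prepend. Next row=LF[5]=8
  step 9: row=8, L[8]='b', prepend. Next row=LF[8]=4
  step 10: row=4, L[4]='a', prepend. Next row=LF[4]=2
  step 11: row=2, L[2]='b', prepend. Next row=LF[2]=3
Reversed output: babfcfecga$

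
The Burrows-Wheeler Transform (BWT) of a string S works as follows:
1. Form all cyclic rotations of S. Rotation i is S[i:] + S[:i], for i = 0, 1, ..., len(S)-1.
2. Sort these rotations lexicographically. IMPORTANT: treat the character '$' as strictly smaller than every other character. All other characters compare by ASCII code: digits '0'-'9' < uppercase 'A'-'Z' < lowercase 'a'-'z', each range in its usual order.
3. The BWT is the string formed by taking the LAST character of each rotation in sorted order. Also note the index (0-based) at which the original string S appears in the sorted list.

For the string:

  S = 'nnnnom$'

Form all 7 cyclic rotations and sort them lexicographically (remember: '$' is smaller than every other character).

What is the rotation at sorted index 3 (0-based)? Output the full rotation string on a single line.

Answer: nnnom$n

Derivation:
All 7 rotations (rotation i = S[i:]+S[:i]):
  rot[0] = nnnnom$
  rot[1] = nnnom$n
  rot[2] = nnom$nn
  rot[3] = nom$nnn
  rot[4] = om$nnnn
  rot[5] = m$nnnno
  rot[6] = $nnnnom
Sorted (with $ < everything):
  sorted[0] = $nnnnom
  sorted[1] = m$nnnno
  sorted[2] = nnnnom$
  sorted[3] = nnnom$n
  sorted[4] = nnom$nn
  sorted[5] = nom$nnn
  sorted[6] = om$nnnn
sorted[3] = nnnom$n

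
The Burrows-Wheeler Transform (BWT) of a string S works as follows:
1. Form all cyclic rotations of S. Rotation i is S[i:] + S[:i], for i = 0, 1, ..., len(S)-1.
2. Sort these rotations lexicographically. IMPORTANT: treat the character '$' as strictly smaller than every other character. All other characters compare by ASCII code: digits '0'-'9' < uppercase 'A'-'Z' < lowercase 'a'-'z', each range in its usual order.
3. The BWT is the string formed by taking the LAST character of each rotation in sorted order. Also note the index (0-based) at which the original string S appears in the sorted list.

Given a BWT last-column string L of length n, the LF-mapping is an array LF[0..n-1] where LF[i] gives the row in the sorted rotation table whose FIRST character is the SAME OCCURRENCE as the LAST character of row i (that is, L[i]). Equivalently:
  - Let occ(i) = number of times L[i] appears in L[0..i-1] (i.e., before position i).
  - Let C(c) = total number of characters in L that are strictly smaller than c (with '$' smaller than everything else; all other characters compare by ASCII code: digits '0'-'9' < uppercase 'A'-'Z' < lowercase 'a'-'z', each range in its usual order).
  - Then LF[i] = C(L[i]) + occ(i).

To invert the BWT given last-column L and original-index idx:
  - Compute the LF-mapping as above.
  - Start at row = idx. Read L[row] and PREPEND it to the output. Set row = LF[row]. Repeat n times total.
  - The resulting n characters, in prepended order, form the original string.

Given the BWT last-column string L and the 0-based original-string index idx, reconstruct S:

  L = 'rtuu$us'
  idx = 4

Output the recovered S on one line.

LF mapping: 1 3 4 5 0 6 2
Walk LF starting at row 4, prepending L[row]:
  step 1: row=4, L[4]='$', prepend. Next row=LF[4]=0
  step 2: row=0, L[0]='r', prepend. Next row=LF[0]=1
  step 3: row=1, L[1]='t', prepend. Next row=LF[1]=3
  step 4: row=3, L[3]='u', prepend. Next row=LF[3]=5
  step 5: row=5, L[5]='u', prepend. Next row=LF[5]=6
  step 6: row=6, L[6]='s', prepend. Next row=LF[6]=2
  step 7: row=2, L[2]='u', prepend. Next row=LF[2]=4
Reversed output: usuutr$

Answer: usuutr$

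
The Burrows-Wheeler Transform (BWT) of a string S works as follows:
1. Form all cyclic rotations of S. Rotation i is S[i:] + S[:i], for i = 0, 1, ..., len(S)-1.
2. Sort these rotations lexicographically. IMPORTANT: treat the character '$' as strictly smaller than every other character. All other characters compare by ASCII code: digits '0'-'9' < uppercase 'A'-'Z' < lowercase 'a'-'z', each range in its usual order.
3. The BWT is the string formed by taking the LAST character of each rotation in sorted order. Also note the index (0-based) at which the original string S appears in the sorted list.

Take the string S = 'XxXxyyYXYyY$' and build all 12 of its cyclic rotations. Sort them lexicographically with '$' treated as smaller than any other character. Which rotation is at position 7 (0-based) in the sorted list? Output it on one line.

Answer: xXxyyYXYyY$X

Derivation:
All 12 rotations (rotation i = S[i:]+S[:i]):
  rot[0] = XxXxyyYXYyY$
  rot[1] = xXxyyYXYyY$X
  rot[2] = XxyyYXYyY$Xx
  rot[3] = xyyYXYyY$XxX
  rot[4] = yyYXYyY$XxXx
  rot[5] = yYXYyY$XxXxy
  rot[6] = YXYyY$XxXxyy
  rot[7] = XYyY$XxXxyyY
  rot[8] = YyY$XxXxyyYX
  rot[9] = yY$XxXxyyYXY
  rot[10] = Y$XxXxyyYXYy
  rot[11] = $XxXxyyYXYyY
Sorted (with $ < everything):
  sorted[0] = $XxXxyyYXYyY
  sorted[1] = XYyY$XxXxyyY
  sorted[2] = XxXxyyYXYyY$
  sorted[3] = XxyyYXYyY$Xx
  sorted[4] = Y$XxXxyyYXYy
  sorted[5] = YXYyY$XxXxyy
  sorted[6] = YyY$XxXxyyYX
  sorted[7] = xXxyyYXYyY$X
  sorted[8] = xyyYXYyY$XxX
  sorted[9] = yY$XxXxyyYXY
  sorted[10] = yYXYyY$XxXxy
  sorted[11] = yyYXYyY$XxXx
sorted[7] = xXxyyYXYyY$X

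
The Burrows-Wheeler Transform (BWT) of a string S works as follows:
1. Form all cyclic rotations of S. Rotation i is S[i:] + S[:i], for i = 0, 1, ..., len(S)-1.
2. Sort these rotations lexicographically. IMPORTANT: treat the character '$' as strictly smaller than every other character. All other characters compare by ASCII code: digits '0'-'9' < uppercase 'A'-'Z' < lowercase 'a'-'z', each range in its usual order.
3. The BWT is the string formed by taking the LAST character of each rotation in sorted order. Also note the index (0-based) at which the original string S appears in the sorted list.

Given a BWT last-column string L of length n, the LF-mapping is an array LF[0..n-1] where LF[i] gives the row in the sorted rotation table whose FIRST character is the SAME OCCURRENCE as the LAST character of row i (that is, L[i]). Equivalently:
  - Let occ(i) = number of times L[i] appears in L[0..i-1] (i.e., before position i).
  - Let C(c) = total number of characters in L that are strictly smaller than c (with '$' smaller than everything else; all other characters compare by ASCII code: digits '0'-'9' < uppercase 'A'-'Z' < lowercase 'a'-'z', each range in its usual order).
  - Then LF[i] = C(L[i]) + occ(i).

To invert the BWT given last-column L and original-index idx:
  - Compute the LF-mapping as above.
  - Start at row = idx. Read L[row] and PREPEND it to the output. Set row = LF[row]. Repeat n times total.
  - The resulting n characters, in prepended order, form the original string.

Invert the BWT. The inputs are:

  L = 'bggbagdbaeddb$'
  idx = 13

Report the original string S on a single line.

Answer: gbdbgadedgabb$

Derivation:
LF mapping: 3 11 12 4 1 13 7 5 2 10 8 9 6 0
Walk LF starting at row 13, prepending L[row]:
  step 1: row=13, L[13]='$', prepend. Next row=LF[13]=0
  step 2: row=0, L[0]='b', prepend. Next row=LF[0]=3
  step 3: row=3, L[3]='b', prepend. Next row=LF[3]=4
  step 4: row=4, L[4]='a', prepend. Next row=LF[4]=1
  step 5: row=1, L[1]='g', prepend. Next row=LF[1]=11
  step 6: row=11, L[11]='d', prepend. Next row=LF[11]=9
  step 7: row=9, L[9]='e', prepend. Next row=LF[9]=10
  step 8: row=10, L[10]='d', prepend. Next row=LF[10]=8
  step 9: row=8, L[8]='a', prepend. Next row=LF[8]=2
  step 10: row=2, L[2]='g', prepend. Next row=LF[2]=12
  step 11: row=12, L[12]='b', prepend. Next row=LF[12]=6
  step 12: row=6, L[6]='d', prepend. Next row=LF[6]=7
  step 13: row=7, L[7]='b', prepend. Next row=LF[7]=5
  step 14: row=5, L[5]='g', prepend. Next row=LF[5]=13
Reversed output: gbdbgadedgabb$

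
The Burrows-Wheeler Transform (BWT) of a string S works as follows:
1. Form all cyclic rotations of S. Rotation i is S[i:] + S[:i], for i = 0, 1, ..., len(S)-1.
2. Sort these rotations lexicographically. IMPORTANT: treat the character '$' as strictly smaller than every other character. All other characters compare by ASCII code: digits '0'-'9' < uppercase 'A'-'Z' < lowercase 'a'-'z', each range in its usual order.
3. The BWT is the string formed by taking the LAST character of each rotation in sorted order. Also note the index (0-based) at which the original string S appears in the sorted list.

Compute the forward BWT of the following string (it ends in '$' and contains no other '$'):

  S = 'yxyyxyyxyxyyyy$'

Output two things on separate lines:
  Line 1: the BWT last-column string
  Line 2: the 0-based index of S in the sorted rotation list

Answer: yyyyyyyy$xyxxyx
8

Derivation:
All 15 rotations (rotation i = S[i:]+S[:i]):
  rot[0] = yxyyxyyxyxyyyy$
  rot[1] = xyyxyyxyxyyyy$y
  rot[2] = yyxyyxyxyyyy$yx
  rot[3] = yxyyxyxyyyy$yxy
  rot[4] = xyyxyxyyyy$yxyy
  rot[5] = yyxyxyyyy$yxyyx
  rot[6] = yxyxyyyy$yxyyxy
  rot[7] = xyxyyyy$yxyyxyy
  rot[8] = yxyyyy$yxyyxyyx
  rot[9] = xyyyy$yxyyxyyxy
  rot[10] = yyyy$yxyyxyyxyx
  rot[11] = yyy$yxyyxyyxyxy
  rot[12] = yy$yxyyxyyxyxyy
  rot[13] = y$yxyyxyyxyxyyy
  rot[14] = $yxyyxyyxyxyyyy
Sorted (with $ < everything):
  sorted[0] = $yxyyxyyxyxyyyy  (last char: 'y')
  sorted[1] = xyxyyyy$yxyyxyy  (last char: 'y')
  sorted[2] = xyyxyxyyyy$yxyy  (last char: 'y')
  sorted[3] = xyyxyyxyxyyyy$y  (last char: 'y')
  sorted[4] = xyyyy$yxyyxyyxy  (last char: 'y')
  sorted[5] = y$yxyyxyyxyxyyy  (last char: 'y')
  sorted[6] = yxyxyyyy$yxyyxy  (last char: 'y')
  sorted[7] = yxyyxyxyyyy$yxy  (last char: 'y')
  sorted[8] = yxyyxyyxyxyyyy$  (last char: '$')
  sorted[9] = yxyyyy$yxyyxyyx  (last char: 'x')
  sorted[10] = yy$yxyyxyyxyxyy  (last char: 'y')
  sorted[11] = yyxyxyyyy$yxyyx  (last char: 'x')
  sorted[12] = yyxyyxyxyyyy$yx  (last char: 'x')
  sorted[13] = yyy$yxyyxyyxyxy  (last char: 'y')
  sorted[14] = yyyy$yxyyxyyxyx  (last char: 'x')
Last column: yyyyyyyy$xyxxyx
Original string S is at sorted index 8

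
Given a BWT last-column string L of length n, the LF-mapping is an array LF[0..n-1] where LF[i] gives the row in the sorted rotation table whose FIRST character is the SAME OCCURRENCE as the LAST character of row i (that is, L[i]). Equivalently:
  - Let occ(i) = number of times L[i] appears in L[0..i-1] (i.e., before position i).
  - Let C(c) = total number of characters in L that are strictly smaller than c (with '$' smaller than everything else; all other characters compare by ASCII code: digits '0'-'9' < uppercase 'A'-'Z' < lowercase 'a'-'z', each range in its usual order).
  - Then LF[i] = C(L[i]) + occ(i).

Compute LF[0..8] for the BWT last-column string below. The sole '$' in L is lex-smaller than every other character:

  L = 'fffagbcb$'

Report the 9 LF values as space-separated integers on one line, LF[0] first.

Char counts: '$':1, 'a':1, 'b':2, 'c':1, 'f':3, 'g':1
C (first-col start): C('$')=0, C('a')=1, C('b')=2, C('c')=4, C('f')=5, C('g')=8
L[0]='f': occ=0, LF[0]=C('f')+0=5+0=5
L[1]='f': occ=1, LF[1]=C('f')+1=5+1=6
L[2]='f': occ=2, LF[2]=C('f')+2=5+2=7
L[3]='a': occ=0, LF[3]=C('a')+0=1+0=1
L[4]='g': occ=0, LF[4]=C('g')+0=8+0=8
L[5]='b': occ=0, LF[5]=C('b')+0=2+0=2
L[6]='c': occ=0, LF[6]=C('c')+0=4+0=4
L[7]='b': occ=1, LF[7]=C('b')+1=2+1=3
L[8]='$': occ=0, LF[8]=C('$')+0=0+0=0

Answer: 5 6 7 1 8 2 4 3 0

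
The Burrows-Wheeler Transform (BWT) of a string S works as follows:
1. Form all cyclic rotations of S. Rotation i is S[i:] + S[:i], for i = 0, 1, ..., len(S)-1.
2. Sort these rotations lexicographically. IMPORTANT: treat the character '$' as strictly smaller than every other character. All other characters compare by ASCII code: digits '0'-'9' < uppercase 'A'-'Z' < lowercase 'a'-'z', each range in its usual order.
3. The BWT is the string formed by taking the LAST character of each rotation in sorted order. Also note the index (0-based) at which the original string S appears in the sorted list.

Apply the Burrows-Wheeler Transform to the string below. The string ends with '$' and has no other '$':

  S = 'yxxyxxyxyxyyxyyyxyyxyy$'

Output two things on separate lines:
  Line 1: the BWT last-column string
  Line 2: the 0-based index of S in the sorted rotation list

All 23 rotations (rotation i = S[i:]+S[:i]):
  rot[0] = yxxyxxyxyxyyxyyyxyyxyy$
  rot[1] = xxyxxyxyxyyxyyyxyyxyy$y
  rot[2] = xyxxyxyxyyxyyyxyyxyy$yx
  rot[3] = yxxyxyxyyxyyyxyyxyy$yxx
  rot[4] = xxyxyxyyxyyyxyyxyy$yxxy
  rot[5] = xyxyxyyxyyyxyyxyy$yxxyx
  rot[6] = yxyxyyxyyyxyyxyy$yxxyxx
  rot[7] = xyxyyxyyyxyyxyy$yxxyxxy
  rot[8] = yxyyxyyyxyyxyy$yxxyxxyx
  rot[9] = xyyxyyyxyyxyy$yxxyxxyxy
  rot[10] = yyxyyyxyyxyy$yxxyxxyxyx
  rot[11] = yxyyyxyyxyy$yxxyxxyxyxy
  rot[12] = xyyyxyyxyy$yxxyxxyxyxyy
  rot[13] = yyyxyyxyy$yxxyxxyxyxyyx
  rot[14] = yyxyyxyy$yxxyxxyxyxyyxy
  rot[15] = yxyyxyy$yxxyxxyxyxyyxyy
  rot[16] = xyyxyy$yxxyxxyxyxyyxyyy
  rot[17] = yyxyy$yxxyxxyxyxyyxyyyx
  rot[18] = yxyy$yxxyxxyxyxyyxyyyxy
  rot[19] = xyy$yxxyxxyxyxyyxyyyxyy
  rot[20] = yy$yxxyxxyxyxyyxyyyxyyx
  rot[21] = y$yxxyxxyxyxyyxyyyxyyxy
  rot[22] = $yxxyxxyxyxyyxyyyxyyxyy
Sorted (with $ < everything):
  sorted[0] = $yxxyxxyxyxyyxyyyxyyxyy  (last char: 'y')
  sorted[1] = xxyxxyxyxyyxyyyxyyxyy$y  (last char: 'y')
  sorted[2] = xxyxyxyyxyyyxyyxyy$yxxy  (last char: 'y')
  sorted[3] = xyxxyxyxyyxyyyxyyxyy$yx  (last char: 'x')
  sorted[4] = xyxyxyyxyyyxyyxyy$yxxyx  (last char: 'x')
  sorted[5] = xyxyyxyyyxyyxyy$yxxyxxy  (last char: 'y')
  sorted[6] = xyy$yxxyxxyxyxyyxyyyxyy  (last char: 'y')
  sorted[7] = xyyxyy$yxxyxxyxyxyyxyyy  (last char: 'y')
  sorted[8] = xyyxyyyxyyxyy$yxxyxxyxy  (last char: 'y')
  sorted[9] = xyyyxyyxyy$yxxyxxyxyxyy  (last char: 'y')
  sorted[10] = y$yxxyxxyxyxyyxyyyxyyxy  (last char: 'y')
  sorted[11] = yxxyxxyxyxyyxyyyxyyxyy$  (last char: '$')
  sorted[12] = yxxyxyxyyxyyyxyyxyy$yxx  (last char: 'x')
  sorted[13] = yxyxyyxyyyxyyxyy$yxxyxx  (last char: 'x')
  sorted[14] = yxyy$yxxyxxyxyxyyxyyyxy  (last char: 'y')
  sorted[15] = yxyyxyy$yxxyxxyxyxyyxyy  (last char: 'y')
  sorted[16] = yxyyxyyyxyyxyy$yxxyxxyx  (last char: 'x')
  sorted[17] = yxyyyxyyxyy$yxxyxxyxyxy  (last char: 'y')
  sorted[18] = yy$yxxyxxyxyxyyxyyyxyyx  (last char: 'x')
  sorted[19] = yyxyy$yxxyxxyxyxyyxyyyx  (last char: 'x')
  sorted[20] = yyxyyxyy$yxxyxxyxyxyyxy  (last char: 'y')
  sorted[21] = yyxyyyxyyxyy$yxxyxxyxyx  (last char: 'x')
  sorted[22] = yyyxyyxyy$yxxyxxyxyxyyx  (last char: 'x')
Last column: yyyxxyyyyyy$xxyyxyxxyxx
Original string S is at sorted index 11

Answer: yyyxxyyyyyy$xxyyxyxxyxx
11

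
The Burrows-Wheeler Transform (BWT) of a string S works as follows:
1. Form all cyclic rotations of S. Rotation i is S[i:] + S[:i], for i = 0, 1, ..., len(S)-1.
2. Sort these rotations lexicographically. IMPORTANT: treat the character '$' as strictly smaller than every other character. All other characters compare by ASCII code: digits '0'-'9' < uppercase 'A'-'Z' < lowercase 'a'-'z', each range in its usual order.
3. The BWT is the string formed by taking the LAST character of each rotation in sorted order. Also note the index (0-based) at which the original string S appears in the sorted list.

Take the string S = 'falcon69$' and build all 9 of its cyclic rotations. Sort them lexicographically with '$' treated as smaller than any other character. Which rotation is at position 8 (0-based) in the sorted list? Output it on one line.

Answer: on69$falc

Derivation:
All 9 rotations (rotation i = S[i:]+S[:i]):
  rot[0] = falcon69$
  rot[1] = alcon69$f
  rot[2] = lcon69$fa
  rot[3] = con69$fal
  rot[4] = on69$falc
  rot[5] = n69$falco
  rot[6] = 69$falcon
  rot[7] = 9$falcon6
  rot[8] = $falcon69
Sorted (with $ < everything):
  sorted[0] = $falcon69
  sorted[1] = 69$falcon
  sorted[2] = 9$falcon6
  sorted[3] = alcon69$f
  sorted[4] = con69$fal
  sorted[5] = falcon69$
  sorted[6] = lcon69$fa
  sorted[7] = n69$falco
  sorted[8] = on69$falc
sorted[8] = on69$falc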